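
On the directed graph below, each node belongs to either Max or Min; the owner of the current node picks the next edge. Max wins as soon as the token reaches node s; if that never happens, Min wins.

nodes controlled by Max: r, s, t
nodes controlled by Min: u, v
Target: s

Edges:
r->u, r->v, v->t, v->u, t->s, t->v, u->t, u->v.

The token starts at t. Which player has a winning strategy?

Max

A0 = {s}
A1: add {t} — t (Max) has t→s.
A2 = A1; e.g. r (Max) has no edge into A1. Fixed point.
t ∈ A1, so Max can force the target.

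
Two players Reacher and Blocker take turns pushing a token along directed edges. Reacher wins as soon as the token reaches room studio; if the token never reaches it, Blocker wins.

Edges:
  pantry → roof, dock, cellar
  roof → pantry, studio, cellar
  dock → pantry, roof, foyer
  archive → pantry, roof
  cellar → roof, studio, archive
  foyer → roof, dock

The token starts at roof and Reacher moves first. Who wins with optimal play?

Track states (vertex, player-to-move).
A0 = {(studio,Reacher), (studio,Blocker)}
A1: add {(roof,Reacher), (cellar,Reacher)}.
(roof,Reacher) ∈ A1 ⇒ Reacher forces the target.

Reacher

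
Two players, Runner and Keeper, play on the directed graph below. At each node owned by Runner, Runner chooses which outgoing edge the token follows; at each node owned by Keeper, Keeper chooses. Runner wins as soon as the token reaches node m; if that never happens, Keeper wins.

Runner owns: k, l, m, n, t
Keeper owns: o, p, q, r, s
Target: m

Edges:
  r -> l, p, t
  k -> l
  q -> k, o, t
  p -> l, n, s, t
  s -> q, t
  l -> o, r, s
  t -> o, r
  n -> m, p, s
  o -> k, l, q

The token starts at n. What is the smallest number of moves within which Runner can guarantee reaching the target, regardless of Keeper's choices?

A0 = {m}
A1: add {n} — n (Runner) has n→m.
A2 = A1; e.g. k (Runner) has no edge into A1. Fixed point.
n enters the attractor at level 1, so Runner can force the target in 1 move from there.

1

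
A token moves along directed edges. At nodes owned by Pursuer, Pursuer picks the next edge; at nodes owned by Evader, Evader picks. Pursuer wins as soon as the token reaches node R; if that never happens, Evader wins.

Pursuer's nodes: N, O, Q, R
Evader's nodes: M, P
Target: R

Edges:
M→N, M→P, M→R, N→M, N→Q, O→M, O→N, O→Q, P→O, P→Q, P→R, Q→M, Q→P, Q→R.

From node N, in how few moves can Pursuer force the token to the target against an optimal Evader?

A0 = {R}
A1: add {Q} — Q (Pursuer) has Q→R.
A2: add {N, O} — N (Pursuer) has N→Q; O (Pursuer) has O→Q.
N enters the attractor at level 2, so Pursuer can force the target in 2 moves from there.

2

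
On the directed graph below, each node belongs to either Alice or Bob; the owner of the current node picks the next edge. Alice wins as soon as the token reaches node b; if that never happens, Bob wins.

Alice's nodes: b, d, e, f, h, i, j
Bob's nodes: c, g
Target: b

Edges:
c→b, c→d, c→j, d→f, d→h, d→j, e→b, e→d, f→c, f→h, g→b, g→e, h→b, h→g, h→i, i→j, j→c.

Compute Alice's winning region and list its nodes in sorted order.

b, d, e, f, g, h

A0 = {b}
A1: add {e, h} — e (Alice) has e→b; h (Alice) has h→b.
A2: add {d, f, g} — d (Alice) has d→h; f (Alice) has f→h; g (Bob): all of {b, e} already in.
A3 = A2; e.g. c (Bob) can still go to j. Fixed point.
Alice's winning region = {b, d, e, f, g, h}.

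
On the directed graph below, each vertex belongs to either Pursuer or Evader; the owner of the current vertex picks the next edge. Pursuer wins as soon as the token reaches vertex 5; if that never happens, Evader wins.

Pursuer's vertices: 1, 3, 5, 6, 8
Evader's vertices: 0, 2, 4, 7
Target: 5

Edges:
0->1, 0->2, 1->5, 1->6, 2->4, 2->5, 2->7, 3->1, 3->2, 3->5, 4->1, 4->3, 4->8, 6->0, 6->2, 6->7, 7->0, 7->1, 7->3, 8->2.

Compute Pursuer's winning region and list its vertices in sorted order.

1, 3, 5

A0 = {5}
A1: add {1, 3} — 1 (Pursuer) has 1→5; 3 (Pursuer) has 3→5.
A2 = A1; e.g. 0 (Evader) can still go to 2. Fixed point.
Pursuer's winning region = {1, 3, 5}.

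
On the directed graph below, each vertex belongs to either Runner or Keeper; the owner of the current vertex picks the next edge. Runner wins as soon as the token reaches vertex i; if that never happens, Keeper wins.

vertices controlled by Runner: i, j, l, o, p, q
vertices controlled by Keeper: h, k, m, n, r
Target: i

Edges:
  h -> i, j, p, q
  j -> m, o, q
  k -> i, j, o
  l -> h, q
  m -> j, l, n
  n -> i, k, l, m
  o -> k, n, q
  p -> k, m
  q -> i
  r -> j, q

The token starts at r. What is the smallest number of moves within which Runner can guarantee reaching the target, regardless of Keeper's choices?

A0 = {i}
A1: add {q} — q (Runner) has q→i.
A2: add {j, l, o} — j (Runner) has j→q; l (Runner) has l→q; o (Runner) has o→q.
A3: add {k, r} — k (Keeper): all of {i, j, o} already in; r (Keeper): all of {j, q} already in.
r enters the attractor at level 3, so Runner can force the target in 3 moves from there.

3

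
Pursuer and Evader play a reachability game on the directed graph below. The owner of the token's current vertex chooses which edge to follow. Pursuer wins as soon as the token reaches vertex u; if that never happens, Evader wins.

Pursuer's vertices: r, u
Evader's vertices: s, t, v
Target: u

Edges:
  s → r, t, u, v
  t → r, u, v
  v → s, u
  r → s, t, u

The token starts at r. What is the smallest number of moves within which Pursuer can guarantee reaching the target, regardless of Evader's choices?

A0 = {u}
A1: add {r} — r (Pursuer) has r→u.
A2 = A1; e.g. s (Evader) can still go to t. Fixed point.
r enters the attractor at level 1, so Pursuer can force the target in 1 move from there.

1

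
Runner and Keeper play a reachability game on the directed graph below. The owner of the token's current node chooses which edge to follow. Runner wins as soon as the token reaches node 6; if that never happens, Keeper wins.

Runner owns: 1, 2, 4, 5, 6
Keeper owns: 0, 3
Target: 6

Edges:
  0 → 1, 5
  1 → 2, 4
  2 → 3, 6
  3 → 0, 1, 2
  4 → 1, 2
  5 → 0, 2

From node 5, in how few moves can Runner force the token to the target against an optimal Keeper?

A0 = {6}
A1: add {2} — 2 (Runner) has 2→6.
A2: add {1, 4, 5} — 1 (Runner) has 1→2; 4 (Runner) has 4→2; 5 (Runner) has 5→2.
5 enters the attractor at level 2, so Runner can force the target in 2 moves from there.

2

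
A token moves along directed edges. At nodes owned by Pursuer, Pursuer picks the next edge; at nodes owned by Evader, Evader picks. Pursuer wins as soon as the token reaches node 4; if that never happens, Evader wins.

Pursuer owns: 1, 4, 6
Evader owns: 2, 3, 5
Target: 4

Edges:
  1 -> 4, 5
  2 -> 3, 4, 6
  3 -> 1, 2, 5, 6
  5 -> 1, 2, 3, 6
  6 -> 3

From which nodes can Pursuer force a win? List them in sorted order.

A0 = {4}
A1: add {1} — 1 (Pursuer) has 1→4.
A2 = A1; e.g. 2 (Evader) can still go to 3. Fixed point.
Pursuer's winning region = {1, 4}.

1, 4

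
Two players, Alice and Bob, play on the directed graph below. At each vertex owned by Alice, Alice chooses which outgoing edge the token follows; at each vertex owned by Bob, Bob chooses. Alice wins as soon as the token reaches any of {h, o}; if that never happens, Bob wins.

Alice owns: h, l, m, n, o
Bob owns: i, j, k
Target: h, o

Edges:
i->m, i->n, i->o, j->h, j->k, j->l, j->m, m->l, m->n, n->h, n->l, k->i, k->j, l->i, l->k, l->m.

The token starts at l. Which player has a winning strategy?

Alice

A0 = {h, o}
A1: add {n} — n (Alice) has n→h.
A2: add {m} — m (Alice) has m→n.
A3: add {i, l} — i (Bob): all of {m, n, o} already in; l (Alice) has l→m.
A4 = A3; e.g. j (Bob) can still go to k. Fixed point.
l ∈ A3, so Alice can force the target.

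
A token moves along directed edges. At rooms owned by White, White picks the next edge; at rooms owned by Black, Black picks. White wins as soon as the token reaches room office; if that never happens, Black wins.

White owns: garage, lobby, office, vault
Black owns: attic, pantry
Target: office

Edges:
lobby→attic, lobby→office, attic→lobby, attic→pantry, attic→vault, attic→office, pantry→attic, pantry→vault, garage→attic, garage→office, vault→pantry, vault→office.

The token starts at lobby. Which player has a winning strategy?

A0 = {office}
A1: add {garage, lobby, vault} — lobby (White) has lobby→office; garage (White) has garage→office; vault (White) has vault→office.
A2 = A1; e.g. attic (Black) can still go to pantry. Fixed point.
lobby ∈ A1, so White can force the target.

White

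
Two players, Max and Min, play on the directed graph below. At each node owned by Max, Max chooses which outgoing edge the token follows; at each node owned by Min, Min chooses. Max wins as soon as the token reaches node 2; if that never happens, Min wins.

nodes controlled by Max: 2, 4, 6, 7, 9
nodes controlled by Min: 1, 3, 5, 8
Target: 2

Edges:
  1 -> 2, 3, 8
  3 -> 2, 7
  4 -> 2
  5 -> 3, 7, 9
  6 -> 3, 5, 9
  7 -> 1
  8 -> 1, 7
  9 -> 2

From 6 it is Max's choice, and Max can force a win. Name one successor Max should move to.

9

A0 = {2}
A1: add {4, 9} — 4 (Max) has 4→2; 9 (Max) has 9→2.
A2: add {6} — 6 (Max) has 6→9.
A3 = A2; e.g. 1 (Min) can still go to 3. Fixed point.
From 6, successor 9 is in the attractor (rank 1); the other successors 3, 5 are not.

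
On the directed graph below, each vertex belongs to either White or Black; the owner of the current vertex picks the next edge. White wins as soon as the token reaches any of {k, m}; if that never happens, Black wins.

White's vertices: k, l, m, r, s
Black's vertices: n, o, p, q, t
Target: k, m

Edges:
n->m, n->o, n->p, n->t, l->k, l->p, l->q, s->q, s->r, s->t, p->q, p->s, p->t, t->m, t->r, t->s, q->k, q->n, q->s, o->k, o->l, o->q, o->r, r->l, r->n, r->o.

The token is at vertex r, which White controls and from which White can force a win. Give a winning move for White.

A0 = {k, m}
A1: add {l} — l (White) has l→k.
A2: add {r} — r (White) has r→l.
A3: add {s} — s (White) has s→r.
A4: add {t} — t (Black): all of {m, r, s} already in.
A5 = A4; e.g. n (Black) can still go to o. Fixed point.
From r, successor l is in the attractor (rank 1); the other successors n, o are not.

l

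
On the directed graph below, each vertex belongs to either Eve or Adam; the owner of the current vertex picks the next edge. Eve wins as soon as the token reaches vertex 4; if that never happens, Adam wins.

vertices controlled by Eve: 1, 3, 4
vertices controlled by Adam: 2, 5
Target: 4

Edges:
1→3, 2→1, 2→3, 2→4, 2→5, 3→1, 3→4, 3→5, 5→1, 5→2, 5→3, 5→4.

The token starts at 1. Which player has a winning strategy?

Eve

A0 = {4}
A1: add {3} — 3 (Eve) has 3→4.
A2: add {1} — 1 (Eve) has 1→3.
A3 = A2; e.g. 2 (Adam) can still go to 5. Fixed point.
1 ∈ A2, so Eve can force the target.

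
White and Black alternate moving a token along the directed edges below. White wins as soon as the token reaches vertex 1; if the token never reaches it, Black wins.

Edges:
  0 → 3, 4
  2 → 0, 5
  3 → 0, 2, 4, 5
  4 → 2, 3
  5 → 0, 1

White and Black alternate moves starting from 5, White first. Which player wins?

White

Track states (vertex, player-to-move).
A0 = {(1,White), (1,Black)}
A1: add {(5,White)}.
(5,White) ∈ A1 ⇒ White forces the target.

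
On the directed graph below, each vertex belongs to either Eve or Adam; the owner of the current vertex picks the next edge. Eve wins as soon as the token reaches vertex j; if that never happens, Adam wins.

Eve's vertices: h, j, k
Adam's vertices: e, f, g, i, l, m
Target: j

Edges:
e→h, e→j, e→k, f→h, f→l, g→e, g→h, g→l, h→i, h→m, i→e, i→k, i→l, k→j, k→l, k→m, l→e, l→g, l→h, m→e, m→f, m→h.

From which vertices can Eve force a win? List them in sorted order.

A0 = {j}
A1: add {k} — k (Eve) has k→j.
A2 = A1; e.g. e (Adam) can still go to h. Fixed point.
Eve's winning region = {j, k}.

j, k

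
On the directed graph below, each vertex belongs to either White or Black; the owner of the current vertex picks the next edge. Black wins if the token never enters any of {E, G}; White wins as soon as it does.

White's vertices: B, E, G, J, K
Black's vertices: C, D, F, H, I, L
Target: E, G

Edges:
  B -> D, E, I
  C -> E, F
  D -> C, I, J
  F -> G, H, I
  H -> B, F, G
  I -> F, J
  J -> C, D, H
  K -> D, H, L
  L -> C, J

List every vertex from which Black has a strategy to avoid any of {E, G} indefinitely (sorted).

C, D, F, H, I, J, K, L

A0 = {E, G}
A1: add {B} — B (White) has B→E.
A2 = A1; e.g. C (Black) can still go to F. Fixed point.
White's attractor = {B, E, G}; Black avoids the target exactly from the complement.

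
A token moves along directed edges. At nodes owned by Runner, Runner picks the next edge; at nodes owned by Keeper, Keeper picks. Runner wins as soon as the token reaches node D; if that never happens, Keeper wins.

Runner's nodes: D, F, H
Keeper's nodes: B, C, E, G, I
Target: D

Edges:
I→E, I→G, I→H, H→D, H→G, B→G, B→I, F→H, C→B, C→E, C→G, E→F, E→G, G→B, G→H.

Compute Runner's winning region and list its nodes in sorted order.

A0 = {D}
A1: add {H} — H (Runner) has H→D.
A2: add {F} — F (Runner) has F→H.
A3 = A2; e.g. B (Keeper) can still go to G. Fixed point.
Runner's winning region = {D, F, H}.

D, F, H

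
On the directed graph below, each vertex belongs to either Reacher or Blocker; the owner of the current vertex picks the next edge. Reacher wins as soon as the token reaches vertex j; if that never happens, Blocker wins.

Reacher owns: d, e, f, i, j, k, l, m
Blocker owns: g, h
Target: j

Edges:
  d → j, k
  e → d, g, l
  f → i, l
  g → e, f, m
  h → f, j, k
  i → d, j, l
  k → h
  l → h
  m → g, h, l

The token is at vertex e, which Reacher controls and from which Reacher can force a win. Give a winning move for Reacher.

A0 = {j}
A1: add {d, i} — d (Reacher) has d→j; i (Reacher) has i→j.
A2: add {e, f} — e (Reacher) has e→d; f (Reacher) has f→i.
A3 = A2; e.g. g (Blocker) can still go to m. Fixed point.
From e, successor d is in the attractor (rank 1); the other successors g, l are not.

d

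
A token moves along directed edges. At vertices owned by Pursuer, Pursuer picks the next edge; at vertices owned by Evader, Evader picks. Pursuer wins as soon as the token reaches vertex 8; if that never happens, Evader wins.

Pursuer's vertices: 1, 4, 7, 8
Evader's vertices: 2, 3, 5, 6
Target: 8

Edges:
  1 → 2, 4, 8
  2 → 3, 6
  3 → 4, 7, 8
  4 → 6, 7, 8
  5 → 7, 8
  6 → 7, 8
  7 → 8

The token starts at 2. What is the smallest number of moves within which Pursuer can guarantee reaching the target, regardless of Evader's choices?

3

A0 = {8}
A1: add {1, 4, 7} — 1 (Pursuer) has 1→8; 4 (Pursuer) has 4→8; 7 (Pursuer) has 7→8.
A2: add {3, 5, 6} — 3 (Evader): all of {4, 7, 8} already in; 5 (Evader): all of {7, 8} already in; 6 (Evader): all of {7, 8} already in.
A3: add {2} — 2 (Evader): all of {3, 6} already in.
A3 = all vertices. Fixed point.
2 enters the attractor at level 3, so Pursuer can force the target in 3 moves from there.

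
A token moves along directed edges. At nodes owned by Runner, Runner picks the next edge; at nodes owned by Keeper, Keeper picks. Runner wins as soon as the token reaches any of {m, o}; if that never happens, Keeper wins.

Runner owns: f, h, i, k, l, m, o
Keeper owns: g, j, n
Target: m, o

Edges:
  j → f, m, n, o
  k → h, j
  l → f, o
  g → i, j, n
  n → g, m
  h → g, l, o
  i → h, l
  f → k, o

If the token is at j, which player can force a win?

Keeper

A0 = {m, o}
A1: add {f, h, l} — f (Runner) has f→o; h (Runner) has h→o; l (Runner) has l→o.
A2: add {i, k} — i (Runner) has i→h; k (Runner) has k→h.
A3 = A2; e.g. g (Keeper) can still go to j. Fixed point.
j never enters the attractor, so Keeper can avoid the target forever.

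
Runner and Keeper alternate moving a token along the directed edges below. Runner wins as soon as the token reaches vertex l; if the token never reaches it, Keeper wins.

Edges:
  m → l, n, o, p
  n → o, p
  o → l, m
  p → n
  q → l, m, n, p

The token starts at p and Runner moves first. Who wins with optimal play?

Track states (vertex, player-to-move).
A0 = {(l,Runner), (l,Keeper)}
A1: add {(m,Runner), (o,Runner), (q,Runner)}.
A2: add {(o,Keeper)}.
A3: add {(n,Runner)}.
A4: add {(p,Keeper)}.
A5 = A4; e.g. (m,Keeper) stays out. (p,Runner) never enters ⇒ Keeper avoids the target.

Keeper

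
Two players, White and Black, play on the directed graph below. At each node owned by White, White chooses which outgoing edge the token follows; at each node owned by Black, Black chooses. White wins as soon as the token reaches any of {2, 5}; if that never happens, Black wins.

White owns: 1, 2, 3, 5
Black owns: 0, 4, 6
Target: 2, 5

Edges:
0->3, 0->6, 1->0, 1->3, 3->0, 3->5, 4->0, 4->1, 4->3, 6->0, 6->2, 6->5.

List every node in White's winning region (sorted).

1, 2, 3, 5

A0 = {2, 5}
A1: add {3} — 3 (White) has 3→5.
A2: add {1} — 1 (White) has 1→3.
A3 = A2; e.g. 0 (Black) can still go to 6. Fixed point.
White's winning region = {1, 2, 3, 5}.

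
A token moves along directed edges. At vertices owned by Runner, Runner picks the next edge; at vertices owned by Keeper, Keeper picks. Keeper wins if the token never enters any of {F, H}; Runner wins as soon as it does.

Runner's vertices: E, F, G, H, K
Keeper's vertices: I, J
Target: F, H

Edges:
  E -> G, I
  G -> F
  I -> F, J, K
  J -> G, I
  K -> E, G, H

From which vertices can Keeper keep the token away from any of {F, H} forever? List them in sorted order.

I, J

A0 = {F, H}
A1: add {G, K} — G (Runner) has G→F; K (Runner) has K→H.
A2: add {E} — E (Runner) has E→G.
A3 = A2; e.g. I (Keeper) can still go to J. Fixed point.
Runner's attractor = {E, F, G, H, K}; Keeper avoids the target exactly from the complement.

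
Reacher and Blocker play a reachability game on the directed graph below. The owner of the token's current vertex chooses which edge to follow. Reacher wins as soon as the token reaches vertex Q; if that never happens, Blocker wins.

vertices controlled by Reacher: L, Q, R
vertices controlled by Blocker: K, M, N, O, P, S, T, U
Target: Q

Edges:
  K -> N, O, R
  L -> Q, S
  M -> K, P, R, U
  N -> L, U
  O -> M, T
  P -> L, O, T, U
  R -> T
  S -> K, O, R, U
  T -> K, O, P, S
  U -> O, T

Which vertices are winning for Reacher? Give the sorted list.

L, Q

A0 = {Q}
A1: add {L} — L (Reacher) has L→Q.
A2 = A1; e.g. K (Blocker) can still go to N. Fixed point.
Reacher's winning region = {L, Q}.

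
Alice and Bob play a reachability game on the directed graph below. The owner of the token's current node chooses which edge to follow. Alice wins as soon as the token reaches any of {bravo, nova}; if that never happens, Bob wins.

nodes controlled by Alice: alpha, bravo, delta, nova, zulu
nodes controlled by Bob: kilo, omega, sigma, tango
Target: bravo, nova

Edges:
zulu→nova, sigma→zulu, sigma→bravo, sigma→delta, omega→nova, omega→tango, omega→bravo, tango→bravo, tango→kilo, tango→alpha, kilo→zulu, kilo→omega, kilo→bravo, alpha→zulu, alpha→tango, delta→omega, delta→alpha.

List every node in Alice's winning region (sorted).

alpha, bravo, delta, nova, sigma, zulu

A0 = {bravo, nova}
A1: add {zulu} — zulu (Alice) has zulu→nova.
A2: add {alpha} — alpha (Alice) has alpha→zulu.
A3: add {delta} — delta (Alice) has delta→alpha.
A4: add {sigma} — sigma (Bob): all of {zulu, bravo, delta} already in.
A5 = A4; e.g. omega (Bob) can still go to tango. Fixed point.
Alice's winning region = {alpha, bravo, delta, nova, sigma, zulu}.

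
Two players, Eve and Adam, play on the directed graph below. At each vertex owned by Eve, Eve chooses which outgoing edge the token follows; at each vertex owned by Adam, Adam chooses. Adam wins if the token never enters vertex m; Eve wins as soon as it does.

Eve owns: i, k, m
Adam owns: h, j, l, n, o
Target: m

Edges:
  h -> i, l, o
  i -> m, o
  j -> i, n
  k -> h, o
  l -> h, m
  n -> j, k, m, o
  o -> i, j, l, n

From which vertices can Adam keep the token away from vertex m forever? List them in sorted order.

A0 = {m}
A1: add {i} — i (Eve) has i→m.
A2 = A1; e.g. h (Adam) can still go to l. Fixed point.
Eve's attractor = {i, m}; Adam avoids the target exactly from the complement.

h, j, k, l, n, o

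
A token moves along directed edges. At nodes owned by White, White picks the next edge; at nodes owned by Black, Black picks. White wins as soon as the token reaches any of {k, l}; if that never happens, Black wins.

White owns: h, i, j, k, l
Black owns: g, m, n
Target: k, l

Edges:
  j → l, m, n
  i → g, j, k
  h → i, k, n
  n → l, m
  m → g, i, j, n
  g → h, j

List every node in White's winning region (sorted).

g, h, i, j, k, l

A0 = {k, l}
A1: add {h, i, j} — h (White) has h→k; i (White) has i→k; j (White) has j→l.
A2: add {g} — g (Black): all of {h, j} already in.
A3 = A2; e.g. m (Black) can still go to n. Fixed point.
White's winning region = {g, h, i, j, k, l}.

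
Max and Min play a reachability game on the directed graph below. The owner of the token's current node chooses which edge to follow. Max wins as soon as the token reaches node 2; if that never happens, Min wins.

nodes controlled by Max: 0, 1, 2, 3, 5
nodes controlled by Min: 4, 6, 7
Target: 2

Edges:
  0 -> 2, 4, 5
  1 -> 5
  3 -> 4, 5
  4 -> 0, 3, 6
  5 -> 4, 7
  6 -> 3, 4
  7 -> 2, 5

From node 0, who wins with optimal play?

Max

A0 = {2}
A1: add {0} — 0 (Max) has 0→2.
A2 = A1; e.g. 1 (Max) has no edge into A1. Fixed point.
0 ∈ A1, so Max can force the target.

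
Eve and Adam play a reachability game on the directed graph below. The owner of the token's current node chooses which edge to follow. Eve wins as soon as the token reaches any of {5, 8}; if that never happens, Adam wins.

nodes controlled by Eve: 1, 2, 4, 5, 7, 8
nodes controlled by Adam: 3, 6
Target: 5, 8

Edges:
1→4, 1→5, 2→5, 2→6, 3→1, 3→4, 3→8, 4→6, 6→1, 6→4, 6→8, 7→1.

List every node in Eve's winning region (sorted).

1, 2, 5, 7, 8

A0 = {5, 8}
A1: add {1, 2} — 1 (Eve) has 1→5; 2 (Eve) has 2→5.
A2: add {7} — 7 (Eve) has 7→1.
A3 = A2; e.g. 3 (Adam) can still go to 4. Fixed point.
Eve's winning region = {1, 2, 5, 7, 8}.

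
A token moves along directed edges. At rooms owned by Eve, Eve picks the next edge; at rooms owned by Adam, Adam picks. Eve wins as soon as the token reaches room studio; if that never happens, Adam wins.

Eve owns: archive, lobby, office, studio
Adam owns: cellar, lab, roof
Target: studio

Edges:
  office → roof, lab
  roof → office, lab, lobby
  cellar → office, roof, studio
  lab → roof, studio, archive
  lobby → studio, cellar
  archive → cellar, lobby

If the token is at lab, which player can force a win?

A0 = {studio}
A1: add {lobby} — lobby (Eve) has lobby→studio.
A2: add {archive} — archive (Eve) has archive→lobby.
A3 = A2; e.g. office (Eve) has no edge into A2. Fixed point.
lab never enters the attractor, so Adam can avoid the target forever.

Adam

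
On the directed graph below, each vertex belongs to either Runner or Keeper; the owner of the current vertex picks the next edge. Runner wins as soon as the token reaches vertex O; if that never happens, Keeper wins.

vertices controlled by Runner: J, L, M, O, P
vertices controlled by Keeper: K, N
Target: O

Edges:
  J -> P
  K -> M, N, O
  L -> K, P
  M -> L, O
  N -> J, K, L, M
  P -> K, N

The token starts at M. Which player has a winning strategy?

A0 = {O}
A1: add {M} — M (Runner) has M→O.
A2 = A1; e.g. J (Runner) has no edge into A1. Fixed point.
M ∈ A1, so Runner can force the target.

Runner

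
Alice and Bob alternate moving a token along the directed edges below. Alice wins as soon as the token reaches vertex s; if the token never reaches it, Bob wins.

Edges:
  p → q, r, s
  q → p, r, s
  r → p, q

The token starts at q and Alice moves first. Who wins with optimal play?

Track states (vertex, player-to-move).
A0 = {(s,Alice), (s,Bob)}
A1: add {(p,Alice), (q,Alice)}.
(q,Alice) ∈ A1 ⇒ Alice forces the target.

Alice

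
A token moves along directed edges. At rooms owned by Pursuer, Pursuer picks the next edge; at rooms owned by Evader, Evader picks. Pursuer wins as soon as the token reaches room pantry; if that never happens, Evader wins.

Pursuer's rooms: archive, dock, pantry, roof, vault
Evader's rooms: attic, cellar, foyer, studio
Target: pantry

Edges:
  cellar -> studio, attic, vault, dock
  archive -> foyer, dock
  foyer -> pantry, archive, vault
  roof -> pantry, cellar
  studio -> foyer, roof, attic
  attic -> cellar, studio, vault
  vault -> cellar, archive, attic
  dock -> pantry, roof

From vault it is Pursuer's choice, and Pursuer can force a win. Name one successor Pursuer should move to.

A0 = {pantry}
A1: add {dock, roof} — roof (Pursuer) has roof→pantry; dock (Pursuer) has dock→pantry.
A2: add {archive} — archive (Pursuer) has archive→dock.
A3: add {vault} — vault (Pursuer) has vault→archive.
A4: add {foyer} — foyer (Evader): all of {pantry, archive, vault} already in.
A5 = A4; e.g. cellar (Evader) can still go to studio. Fixed point.
From vault, successor archive is in the attractor (rank 2); the other successors attic, cellar are not.

archive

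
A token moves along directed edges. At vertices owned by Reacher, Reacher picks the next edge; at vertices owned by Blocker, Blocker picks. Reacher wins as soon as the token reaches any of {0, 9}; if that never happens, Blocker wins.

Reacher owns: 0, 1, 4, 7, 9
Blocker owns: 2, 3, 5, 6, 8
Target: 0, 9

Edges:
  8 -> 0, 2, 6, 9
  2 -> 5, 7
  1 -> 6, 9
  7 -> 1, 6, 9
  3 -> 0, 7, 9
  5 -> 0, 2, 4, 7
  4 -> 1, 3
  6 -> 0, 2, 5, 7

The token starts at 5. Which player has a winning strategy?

Blocker

A0 = {0, 9}
A1: add {1, 7} — 1 (Reacher) has 1→9; 7 (Reacher) has 7→9.
A2: add {3, 4} — 3 (Blocker): all of {0, 7, 9} already in; 4 (Reacher) has 4→1.
A3 = A2; e.g. 2 (Blocker) can still go to 5. Fixed point.
5 never enters the attractor, so Blocker can avoid the target forever.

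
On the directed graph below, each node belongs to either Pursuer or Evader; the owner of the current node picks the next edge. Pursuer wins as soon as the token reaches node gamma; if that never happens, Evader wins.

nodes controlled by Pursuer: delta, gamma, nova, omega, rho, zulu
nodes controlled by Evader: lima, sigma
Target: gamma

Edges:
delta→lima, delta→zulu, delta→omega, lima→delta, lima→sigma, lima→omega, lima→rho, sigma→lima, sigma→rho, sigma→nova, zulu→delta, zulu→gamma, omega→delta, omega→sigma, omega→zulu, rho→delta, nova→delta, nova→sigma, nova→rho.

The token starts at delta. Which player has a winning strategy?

A0 = {gamma}
A1: add {zulu} — zulu (Pursuer) has zulu→gamma.
A2: add {delta, omega} — delta (Pursuer) has delta→zulu; omega (Pursuer) has omega→zulu.
delta ∈ A2, so Pursuer can force the target.

Pursuer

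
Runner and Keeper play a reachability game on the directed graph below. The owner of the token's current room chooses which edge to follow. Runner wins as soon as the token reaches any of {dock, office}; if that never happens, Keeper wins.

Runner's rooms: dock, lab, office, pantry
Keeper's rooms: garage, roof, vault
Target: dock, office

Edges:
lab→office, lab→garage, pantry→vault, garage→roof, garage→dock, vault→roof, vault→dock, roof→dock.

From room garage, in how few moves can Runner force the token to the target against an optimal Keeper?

A0 = {dock, office}
A1: add {lab, roof} — lab (Runner) has lab→office; roof (Keeper): all of {dock} already in.
A2: add {garage, vault} — garage (Keeper): all of {roof, dock} already in; vault (Keeper): all of {roof, dock} already in.
garage enters the attractor at level 2, so Runner can force the target in 2 moves from there.

2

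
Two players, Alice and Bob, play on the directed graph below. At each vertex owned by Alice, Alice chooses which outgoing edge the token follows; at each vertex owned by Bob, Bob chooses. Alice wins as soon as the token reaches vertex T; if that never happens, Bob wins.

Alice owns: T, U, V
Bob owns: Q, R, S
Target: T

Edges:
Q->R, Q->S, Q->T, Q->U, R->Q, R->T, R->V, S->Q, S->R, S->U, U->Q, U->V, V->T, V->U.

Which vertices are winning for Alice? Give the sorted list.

A0 = {T}
A1: add {V} — V (Alice) has V→T.
A2: add {U} — U (Alice) has U→V.
A3 = A2; e.g. Q (Bob) can still go to R. Fixed point.
Alice's winning region = {T, U, V}.

T, U, V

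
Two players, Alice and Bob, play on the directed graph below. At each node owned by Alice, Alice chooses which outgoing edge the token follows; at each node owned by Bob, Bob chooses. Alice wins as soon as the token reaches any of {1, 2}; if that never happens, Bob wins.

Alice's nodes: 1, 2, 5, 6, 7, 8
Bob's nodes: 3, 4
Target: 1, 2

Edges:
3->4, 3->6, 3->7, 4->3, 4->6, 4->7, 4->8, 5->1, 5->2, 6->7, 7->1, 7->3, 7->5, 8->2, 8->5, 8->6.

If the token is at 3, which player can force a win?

Bob

A0 = {1, 2}
A1: add {5, 7, 8} — 5 (Alice) has 5→1; 7 (Alice) has 7→1; 8 (Alice) has 8→2.
A2: add {6} — 6 (Alice) has 6→7.
A3 = A2; e.g. 3 (Bob) can still go to 4. Fixed point.
3 never enters the attractor, so Bob can avoid the target forever.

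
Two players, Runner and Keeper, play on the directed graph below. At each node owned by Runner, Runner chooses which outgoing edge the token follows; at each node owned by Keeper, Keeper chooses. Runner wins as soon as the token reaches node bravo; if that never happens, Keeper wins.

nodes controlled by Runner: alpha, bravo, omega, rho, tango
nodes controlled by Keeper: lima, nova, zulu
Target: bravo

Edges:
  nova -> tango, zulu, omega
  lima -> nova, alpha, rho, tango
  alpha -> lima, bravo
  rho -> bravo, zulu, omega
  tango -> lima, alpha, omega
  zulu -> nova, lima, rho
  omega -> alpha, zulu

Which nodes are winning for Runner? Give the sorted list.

A0 = {bravo}
A1: add {alpha, rho} — alpha (Runner) has alpha→bravo; rho (Runner) has rho→bravo.
A2: add {omega, tango} — tango (Runner) has tango→alpha; omega (Runner) has omega→alpha.
A3 = A2; e.g. nova (Keeper) can still go to zulu. Fixed point.
Runner's winning region = {alpha, bravo, omega, rho, tango}.

alpha, bravo, omega, rho, tango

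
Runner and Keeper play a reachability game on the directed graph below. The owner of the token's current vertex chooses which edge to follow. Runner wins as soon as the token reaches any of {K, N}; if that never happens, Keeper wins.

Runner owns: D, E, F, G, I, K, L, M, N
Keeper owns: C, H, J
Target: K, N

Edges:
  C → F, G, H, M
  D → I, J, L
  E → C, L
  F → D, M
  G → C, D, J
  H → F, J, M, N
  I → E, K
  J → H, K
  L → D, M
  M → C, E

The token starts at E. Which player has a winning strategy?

Runner

A0 = {K, N}
A1: add {I} — I (Runner) has I→K.
A2: add {D} — D (Runner) has D→I.
A3: add {F, G, L} — F (Runner) has F→D; G (Runner) has G→D; L (Runner) has L→D.
A4: add {E} — E (Runner) has E→L.
E ∈ A4, so Runner can force the target.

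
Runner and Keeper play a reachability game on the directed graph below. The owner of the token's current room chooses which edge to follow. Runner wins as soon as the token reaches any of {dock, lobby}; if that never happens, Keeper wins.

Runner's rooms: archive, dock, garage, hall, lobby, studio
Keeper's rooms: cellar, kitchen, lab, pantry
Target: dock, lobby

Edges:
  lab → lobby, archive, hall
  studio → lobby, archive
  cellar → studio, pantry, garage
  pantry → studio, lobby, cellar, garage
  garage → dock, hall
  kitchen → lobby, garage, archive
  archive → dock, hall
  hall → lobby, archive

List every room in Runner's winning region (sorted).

A0 = {dock, lobby}
A1: add {archive, garage, hall, studio} — studio (Runner) has studio→lobby; garage (Runner) has garage→dock; archive (Runner) has archive→dock; hall (Runner) has hall→lobby.
A2: add {kitchen, lab} — lab (Keeper): all of {lobby, archive, hall} already in; kitchen (Keeper): all of {lobby, garage, archive} already in.
A3 = A2; e.g. cellar (Keeper) can still go to pantry. Fixed point.
Runner's winning region = {archive, dock, garage, hall, kitchen, lab, lobby, studio}.

archive, dock, garage, hall, kitchen, lab, lobby, studio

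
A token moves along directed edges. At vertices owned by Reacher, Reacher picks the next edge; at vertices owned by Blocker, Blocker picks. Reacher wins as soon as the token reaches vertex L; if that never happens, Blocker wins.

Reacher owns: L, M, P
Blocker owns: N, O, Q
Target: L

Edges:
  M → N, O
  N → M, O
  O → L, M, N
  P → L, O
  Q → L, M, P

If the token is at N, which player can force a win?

A0 = {L}
A1: add {P} — P (Reacher) has P→L.
A2 = A1; e.g. M (Reacher) has no edge into A1. Fixed point.
N never enters the attractor, so Blocker can avoid the target forever.

Blocker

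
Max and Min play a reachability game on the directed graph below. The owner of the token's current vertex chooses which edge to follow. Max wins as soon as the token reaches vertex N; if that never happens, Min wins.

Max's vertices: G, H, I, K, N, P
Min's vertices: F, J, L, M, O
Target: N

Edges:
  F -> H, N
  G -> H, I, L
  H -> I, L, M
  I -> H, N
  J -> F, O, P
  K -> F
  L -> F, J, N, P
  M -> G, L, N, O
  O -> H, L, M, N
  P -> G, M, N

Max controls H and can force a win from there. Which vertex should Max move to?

A0 = {N}
A1: add {I, P} — I (Max) has I→N; P (Max) has P→N.
A2: add {G, H} — G (Max) has G→I; H (Max) has H→I.
A3: add {F} — F (Min): all of {H, N} already in.
A4: add {K} — K (Max) has K→F.
A5 = A4; e.g. J (Min) can still go to O. Fixed point.
From H, successor I is in the attractor (rank 1); the other successors L, M are not.

I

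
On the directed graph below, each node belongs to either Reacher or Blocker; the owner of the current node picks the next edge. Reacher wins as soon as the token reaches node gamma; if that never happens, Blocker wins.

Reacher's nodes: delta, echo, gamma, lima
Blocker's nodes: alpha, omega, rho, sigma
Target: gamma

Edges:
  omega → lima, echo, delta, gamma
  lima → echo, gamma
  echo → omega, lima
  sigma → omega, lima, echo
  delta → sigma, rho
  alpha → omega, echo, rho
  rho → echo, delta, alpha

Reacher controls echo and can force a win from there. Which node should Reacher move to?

lima

A0 = {gamma}
A1: add {lima} — lima (Reacher) has lima→gamma.
A2: add {echo} — echo (Reacher) has echo→lima.
A3 = A2; e.g. omega (Blocker) can still go to delta. Fixed point.
From echo, successor lima is in the attractor (rank 1); the other successor omega is not.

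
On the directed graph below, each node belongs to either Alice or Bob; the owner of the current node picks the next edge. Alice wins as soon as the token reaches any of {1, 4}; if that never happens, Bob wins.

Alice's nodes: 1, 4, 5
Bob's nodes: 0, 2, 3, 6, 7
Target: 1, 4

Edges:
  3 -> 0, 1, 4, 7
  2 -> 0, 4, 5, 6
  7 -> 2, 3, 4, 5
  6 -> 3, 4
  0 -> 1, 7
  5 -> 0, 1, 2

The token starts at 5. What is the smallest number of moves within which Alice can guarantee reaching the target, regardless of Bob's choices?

1

A0 = {1, 4}
A1: add {5} — 5 (Alice) has 5→1.
A2 = A1; e.g. 0 (Bob) can still go to 7. Fixed point.
5 enters the attractor at level 1, so Alice can force the target in 1 move from there.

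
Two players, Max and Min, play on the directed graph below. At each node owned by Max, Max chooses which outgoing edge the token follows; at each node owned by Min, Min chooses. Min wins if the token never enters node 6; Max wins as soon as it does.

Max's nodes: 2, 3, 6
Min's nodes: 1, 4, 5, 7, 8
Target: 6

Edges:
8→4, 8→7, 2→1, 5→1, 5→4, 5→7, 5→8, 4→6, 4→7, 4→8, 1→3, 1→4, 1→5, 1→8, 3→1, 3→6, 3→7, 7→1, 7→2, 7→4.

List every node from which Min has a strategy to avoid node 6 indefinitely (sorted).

1, 2, 4, 5, 7, 8

A0 = {6}
A1: add {3} — 3 (Max) has 3→6.
A2 = A1; e.g. 1 (Min) can still go to 4. Fixed point.
Max's attractor = {3, 6}; Min avoids the target exactly from the complement.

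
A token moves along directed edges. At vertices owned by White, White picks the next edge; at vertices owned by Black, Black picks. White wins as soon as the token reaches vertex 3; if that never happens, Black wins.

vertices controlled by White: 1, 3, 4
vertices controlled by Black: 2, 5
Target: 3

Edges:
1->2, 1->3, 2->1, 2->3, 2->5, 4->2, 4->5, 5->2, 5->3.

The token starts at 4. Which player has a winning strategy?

A0 = {3}
A1: add {1} — 1 (White) has 1→3.
A2 = A1; e.g. 2 (Black) can still go to 5. Fixed point.
4 never enters the attractor, so Black can avoid the target forever.

Black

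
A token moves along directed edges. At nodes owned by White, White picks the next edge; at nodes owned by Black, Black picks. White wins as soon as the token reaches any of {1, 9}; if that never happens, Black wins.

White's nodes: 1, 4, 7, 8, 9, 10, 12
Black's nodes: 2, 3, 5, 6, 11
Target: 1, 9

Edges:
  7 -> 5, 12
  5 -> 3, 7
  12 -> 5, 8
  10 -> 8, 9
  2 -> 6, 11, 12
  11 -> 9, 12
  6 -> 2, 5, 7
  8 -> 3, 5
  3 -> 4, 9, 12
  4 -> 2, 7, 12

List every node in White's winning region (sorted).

A0 = {1, 9}
A1: add {10} — 10 (White) has 10→9.
A2 = A1; e.g. 2 (Black) can still go to 6. Fixed point.
White's winning region = {1, 9, 10}.

1, 9, 10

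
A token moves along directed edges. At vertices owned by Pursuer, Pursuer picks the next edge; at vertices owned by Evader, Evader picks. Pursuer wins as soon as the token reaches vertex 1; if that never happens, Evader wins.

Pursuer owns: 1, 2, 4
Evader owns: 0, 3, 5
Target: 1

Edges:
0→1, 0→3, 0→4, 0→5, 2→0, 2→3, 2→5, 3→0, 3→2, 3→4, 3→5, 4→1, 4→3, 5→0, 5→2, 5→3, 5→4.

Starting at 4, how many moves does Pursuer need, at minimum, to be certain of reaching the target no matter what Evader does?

1

A0 = {1}
A1: add {4} — 4 (Pursuer) has 4→1.
A2 = A1; e.g. 0 (Evader) can still go to 3. Fixed point.
4 enters the attractor at level 1, so Pursuer can force the target in 1 move from there.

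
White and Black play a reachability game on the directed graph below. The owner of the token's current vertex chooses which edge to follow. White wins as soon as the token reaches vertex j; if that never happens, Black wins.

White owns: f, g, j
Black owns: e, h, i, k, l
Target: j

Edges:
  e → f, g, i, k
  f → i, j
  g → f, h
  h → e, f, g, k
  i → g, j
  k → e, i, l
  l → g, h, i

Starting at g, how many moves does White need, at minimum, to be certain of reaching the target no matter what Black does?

2

A0 = {j}
A1: add {f} — f (White) has f→j.
A2: add {g} — g (White) has g→f.
g enters the attractor at level 2, so White can force the target in 2 moves from there.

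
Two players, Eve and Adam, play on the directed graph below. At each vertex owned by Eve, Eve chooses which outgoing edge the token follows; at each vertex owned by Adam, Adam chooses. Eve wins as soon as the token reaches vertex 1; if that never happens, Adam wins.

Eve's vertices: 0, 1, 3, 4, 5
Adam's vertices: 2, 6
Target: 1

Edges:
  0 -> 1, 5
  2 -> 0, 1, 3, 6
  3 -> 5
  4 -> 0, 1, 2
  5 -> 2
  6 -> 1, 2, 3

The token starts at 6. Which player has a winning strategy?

A0 = {1}
A1: add {0, 4} — 0 (Eve) has 0→1; 4 (Eve) has 4→1.
A2 = A1; e.g. 2 (Adam) can still go to 3. Fixed point.
6 never enters the attractor, so Adam can avoid the target forever.

Adam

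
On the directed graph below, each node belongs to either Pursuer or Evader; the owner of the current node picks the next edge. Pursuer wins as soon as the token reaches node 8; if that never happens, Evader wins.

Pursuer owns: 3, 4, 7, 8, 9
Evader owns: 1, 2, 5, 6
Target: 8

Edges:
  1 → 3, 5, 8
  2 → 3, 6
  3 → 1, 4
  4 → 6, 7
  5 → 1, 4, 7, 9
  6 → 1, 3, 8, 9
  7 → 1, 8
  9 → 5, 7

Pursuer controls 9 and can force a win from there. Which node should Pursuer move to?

A0 = {8}
A1: add {7} — 7 (Pursuer) has 7→8.
A2: add {4, 9} — 4 (Pursuer) has 4→7; 9 (Pursuer) has 9→7.
A3: add {3} — 3 (Pursuer) has 3→4.
A4 = A3; e.g. 1 (Evader) can still go to 5. Fixed point.
From 9, successor 7 is in the attractor (rank 1); the other successor 5 is not.

7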